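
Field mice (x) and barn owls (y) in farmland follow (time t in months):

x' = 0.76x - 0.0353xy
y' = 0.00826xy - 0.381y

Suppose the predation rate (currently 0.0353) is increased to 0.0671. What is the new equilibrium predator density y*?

y* ≈ 11.3

At the interior fixed point, setting dx/dt = 0 with x > 0 fixes y* = (prey growth rate)/(xy coefficient) — independent of the other coefficients.
With the change, y* = 0.76/0.0671 = 11.3; it falls from 21.5.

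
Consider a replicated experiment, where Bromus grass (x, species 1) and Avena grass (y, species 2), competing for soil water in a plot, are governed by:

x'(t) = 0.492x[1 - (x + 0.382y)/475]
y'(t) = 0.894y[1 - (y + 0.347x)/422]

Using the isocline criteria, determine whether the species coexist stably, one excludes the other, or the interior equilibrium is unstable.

stable coexistence

Compare the nullcline intercepts: K1/α12 = 475/0.382 = 1240 > K2 = 422; K2/α21 = 422/0.347 = 1220 > K1 = 475.
Since both inequalities hold, each species can invade when rare, so the interior equilibrium is stable.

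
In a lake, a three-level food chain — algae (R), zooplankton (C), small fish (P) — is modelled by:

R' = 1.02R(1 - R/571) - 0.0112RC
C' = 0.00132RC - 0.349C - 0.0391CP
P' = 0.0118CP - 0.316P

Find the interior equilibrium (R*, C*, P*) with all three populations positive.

R* ≈ 403, C* ≈ 26.8, P* ≈ 4.68

From dP/dt = 0: 0.0118C* = 0.316, so C* = 26.8.
From dR/dt = 0: 1.02(1 - R*/571) = 0.0112·26.8, giving R* = 571·(1 - 0.294) = 403.
From dC/dt = 0: 0.00132·403 - 0.349 = 0.0391P*, so P* = 0.183/0.0391 = 4.68.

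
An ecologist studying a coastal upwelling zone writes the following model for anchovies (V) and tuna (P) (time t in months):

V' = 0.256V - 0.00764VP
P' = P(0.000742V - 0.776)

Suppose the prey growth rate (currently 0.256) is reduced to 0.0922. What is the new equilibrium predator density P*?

P* ≈ 12.1

At the interior fixed point, setting dV/dt = 0 with V > 0 fixes P* = (prey growth rate)/(VP coefficient) — independent of the other coefficients.
With the change, P* = 0.0922/0.00764 = 12.1; it falls from 33.5.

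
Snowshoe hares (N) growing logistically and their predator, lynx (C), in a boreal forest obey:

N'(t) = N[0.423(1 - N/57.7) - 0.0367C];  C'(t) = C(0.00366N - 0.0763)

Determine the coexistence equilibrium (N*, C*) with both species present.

From dC/dt = 0 with C > 0: 0.00366N* = 0.0763, so N* = 20.8.
Substitute into dN/dt = 0: 0.423(1 - 20.8/57.7) = 0.0367C*.
The bracket is 0.639, giving C* = 0.27/0.0367 = 7.36.

N* ≈ 20.8, C* ≈ 7.36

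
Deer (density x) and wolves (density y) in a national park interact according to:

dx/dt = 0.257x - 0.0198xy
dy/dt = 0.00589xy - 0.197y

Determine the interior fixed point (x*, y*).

x* ≈ 33.4, y* ≈ 13

Set dy/dt = 0 with y > 0: 0.00589x - 0.197 = 0, so x* = 0.197/0.00589 = 33.4.
Set dx/dt = 0 with x > 0: 0.257 - 0.0198y = 0, so y* = 0.257/0.0198 = 13.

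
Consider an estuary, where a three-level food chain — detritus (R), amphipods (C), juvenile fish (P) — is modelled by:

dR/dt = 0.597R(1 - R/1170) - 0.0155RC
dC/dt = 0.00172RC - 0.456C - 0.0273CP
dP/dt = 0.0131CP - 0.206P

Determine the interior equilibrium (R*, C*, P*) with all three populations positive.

R* ≈ 692, C* ≈ 15.7, P* ≈ 26.9

From dP/dt = 0: 0.0131C* = 0.206, so C* = 15.7.
From dR/dt = 0: 0.597(1 - R*/1170) = 0.0155·15.7, giving R* = 1170·(1 - 0.408) = 692.
From dC/dt = 0: 0.00172·692 - 0.456 = 0.0273P*, so P* = 0.735/0.0273 = 26.9.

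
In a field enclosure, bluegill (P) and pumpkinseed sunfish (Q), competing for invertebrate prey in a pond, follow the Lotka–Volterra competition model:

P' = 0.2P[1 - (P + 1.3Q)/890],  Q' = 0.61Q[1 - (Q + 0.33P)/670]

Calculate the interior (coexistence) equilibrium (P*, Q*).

P* ≈ 33.3, Q* ≈ 659

Setting both brackets to zero gives the nullclines P + 1.3Q = 890 and 0.33P + Q = 670.
Substituting Q = 670 - 0.33P into the first: P(1 - 1.3·0.33) = 890 - 1.3·670.
So P* = 19/0.571 = 33.3, and then Q* = 670 - 0.33·33.3 = 659.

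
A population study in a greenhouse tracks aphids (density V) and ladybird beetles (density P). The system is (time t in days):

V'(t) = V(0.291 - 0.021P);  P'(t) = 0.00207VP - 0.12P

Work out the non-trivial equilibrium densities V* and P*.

Set dP/dt = 0 with P > 0: 0.00207V - 0.12 = 0, so V* = 0.12/0.00207 = 58.
Set dV/dt = 0 with V > 0: 0.291 - 0.021P = 0, so P* = 0.291/0.021 = 13.9.

V* ≈ 58, P* ≈ 13.9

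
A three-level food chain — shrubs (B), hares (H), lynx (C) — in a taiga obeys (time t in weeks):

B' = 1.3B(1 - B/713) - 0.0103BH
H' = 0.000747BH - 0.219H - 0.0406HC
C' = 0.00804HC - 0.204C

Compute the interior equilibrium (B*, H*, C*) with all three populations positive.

B* ≈ 570, H* ≈ 25.4, C* ≈ 5.09

From dC/dt = 0: 0.00804H* = 0.204, so H* = 25.4.
From dB/dt = 0: 1.3(1 - B*/713) = 0.0103·25.4, giving B* = 713·(1 - 0.201) = 570.
From dH/dt = 0: 0.000747·570 - 0.219 = 0.0406C*, so C* = 0.207/0.0406 = 5.09.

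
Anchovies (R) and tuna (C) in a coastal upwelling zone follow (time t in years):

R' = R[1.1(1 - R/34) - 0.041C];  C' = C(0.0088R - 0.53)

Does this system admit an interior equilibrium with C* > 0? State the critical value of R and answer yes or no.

Threshold R = 60.2; K < 60.2, so no, the predator goes extinct.

The predator equation gives dC/dt > 0 only when R > 0.53/0.0088 = 60.2.
Without the predator, R → K = 34. Since 34 < 60.2, the predator cannot invade.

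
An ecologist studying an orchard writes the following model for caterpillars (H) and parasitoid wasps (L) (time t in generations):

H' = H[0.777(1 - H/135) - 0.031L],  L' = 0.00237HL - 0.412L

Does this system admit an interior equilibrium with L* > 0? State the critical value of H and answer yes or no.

The predator equation gives dL/dt > 0 only when H > 0.412/0.00237 = 174.
Without the predator, H → K = 135. Since 135 < 174, the predator cannot invade.

Threshold H = 174; K < 174, so no, the predator goes extinct.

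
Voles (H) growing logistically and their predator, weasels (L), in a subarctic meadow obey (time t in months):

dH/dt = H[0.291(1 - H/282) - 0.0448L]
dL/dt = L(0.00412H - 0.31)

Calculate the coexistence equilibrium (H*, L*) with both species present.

H* ≈ 75.2, L* ≈ 4.76

From dL/dt = 0 with L > 0: 0.00412H* = 0.31, so H* = 75.2.
Substitute into dH/dt = 0: 0.291(1 - 75.2/282) = 0.0448L*.
The bracket is 0.733, giving L* = 0.213/0.0448 = 4.76.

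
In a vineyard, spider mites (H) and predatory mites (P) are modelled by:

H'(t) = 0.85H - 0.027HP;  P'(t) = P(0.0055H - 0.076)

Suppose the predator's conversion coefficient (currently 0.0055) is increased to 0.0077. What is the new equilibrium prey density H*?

H* ≈ 9.87

At the interior fixed point, setting dP/dt = 0 with P > 0 fixes H* = (predator death rate)/(HP coefficient) — independent of the other coefficients.
With the change, H* = 0.076/0.0077 = 9.87; it falls from 13.8.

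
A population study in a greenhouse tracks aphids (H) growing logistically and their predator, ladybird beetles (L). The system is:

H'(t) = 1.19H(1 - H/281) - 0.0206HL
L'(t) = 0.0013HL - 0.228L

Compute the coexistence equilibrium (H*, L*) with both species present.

H* ≈ 175, L* ≈ 21.7

From dL/dt = 0 with L > 0: 0.0013H* = 0.228, so H* = 175.
Substitute into dH/dt = 0: 1.19(1 - 175/281) = 0.0206L*.
The bracket is 0.376, giving L* = 0.447/0.0206 = 21.7.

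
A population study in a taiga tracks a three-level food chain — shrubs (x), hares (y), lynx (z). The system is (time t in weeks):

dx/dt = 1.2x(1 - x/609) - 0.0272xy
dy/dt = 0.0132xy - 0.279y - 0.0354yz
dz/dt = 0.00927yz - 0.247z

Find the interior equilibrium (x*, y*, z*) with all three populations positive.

From dz/dt = 0: 0.00927y* = 0.247, so y* = 26.6.
From dx/dt = 0: 1.2(1 - x*/609) = 0.0272·26.6, giving x* = 609·(1 - 0.604) = 241.
From dy/dt = 0: 0.0132·241 - 0.279 = 0.0354z*, so z* = 2.9/0.0354 = 82.1.

x* ≈ 241, y* ≈ 26.6, z* ≈ 82.1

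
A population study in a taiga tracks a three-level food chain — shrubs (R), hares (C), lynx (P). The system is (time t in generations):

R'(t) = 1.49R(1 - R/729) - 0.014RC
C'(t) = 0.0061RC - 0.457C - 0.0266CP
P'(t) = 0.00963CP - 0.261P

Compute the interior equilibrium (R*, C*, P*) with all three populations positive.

R* ≈ 543, C* ≈ 27.1, P* ≈ 107

From dP/dt = 0: 0.00963C* = 0.261, so C* = 27.1.
From dR/dt = 0: 1.49(1 - R*/729) = 0.014·27.1, giving R* = 729·(1 - 0.255) = 543.
From dC/dt = 0: 0.0061·543 - 0.457 = 0.0266P*, so P* = 2.86/0.0266 = 107.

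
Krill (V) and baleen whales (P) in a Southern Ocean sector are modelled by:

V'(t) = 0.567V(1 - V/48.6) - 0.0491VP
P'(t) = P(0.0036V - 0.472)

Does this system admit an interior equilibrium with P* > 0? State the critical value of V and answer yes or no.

The predator equation gives dP/dt > 0 only when V > 0.472/0.0036 = 131.
Without the predator, V → K = 48.6. Since 48.6 < 131, the predator cannot invade.

Threshold V = 131; K < 131, so no, the predator goes extinct.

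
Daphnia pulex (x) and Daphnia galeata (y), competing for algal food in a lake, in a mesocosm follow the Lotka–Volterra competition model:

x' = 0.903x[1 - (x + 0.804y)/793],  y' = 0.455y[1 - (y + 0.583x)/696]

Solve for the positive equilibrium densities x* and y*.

x* ≈ 439, y* ≈ 440

Setting both brackets to zero gives the nullclines x + 0.804y = 793 and 0.583x + y = 696.
Substituting y = 696 - 0.583x into the first: x(1 - 0.804·0.583) = 793 - 0.804·696.
So x* = 233/0.531 = 439, and then y* = 696 - 0.583·439 = 440.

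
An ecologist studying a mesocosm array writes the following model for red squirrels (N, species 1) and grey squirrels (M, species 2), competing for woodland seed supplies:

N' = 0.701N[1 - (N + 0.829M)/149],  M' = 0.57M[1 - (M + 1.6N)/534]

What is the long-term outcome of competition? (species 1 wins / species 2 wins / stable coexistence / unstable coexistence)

Compare the nullcline intercepts: K1/α12 = 149/0.829 = 180 < K2 = 534; K2/α21 = 534/1.6 = 334 > K1 = 149.
Since the inequalities point opposite ways, species 2 can invade but species 1 cannot.

species 2 excludes species 1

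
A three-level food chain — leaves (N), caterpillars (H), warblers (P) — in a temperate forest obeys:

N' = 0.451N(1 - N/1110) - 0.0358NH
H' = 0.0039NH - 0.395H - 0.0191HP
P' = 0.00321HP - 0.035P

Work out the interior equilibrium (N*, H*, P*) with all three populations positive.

From dP/dt = 0: 0.00321H* = 0.035, so H* = 10.9.
From dN/dt = 0: 0.451(1 - N*/1110) = 0.0358·10.9, giving N* = 1110·(1 - 0.866) = 149.
From dH/dt = 0: 0.0039·149 - 0.395 = 0.0191P*, so P* = 0.187/0.0191 = 9.8.

N* ≈ 149, H* ≈ 10.9, P* ≈ 9.8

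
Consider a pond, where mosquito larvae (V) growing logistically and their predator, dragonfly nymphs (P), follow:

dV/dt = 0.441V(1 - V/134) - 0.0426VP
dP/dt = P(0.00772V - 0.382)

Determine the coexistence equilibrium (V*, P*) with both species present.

From dP/dt = 0 with P > 0: 0.00772V* = 0.382, so V* = 49.5.
Substitute into dV/dt = 0: 0.441(1 - 49.5/134) = 0.0426P*.
The bracket is 0.631, giving P* = 0.278/0.0426 = 6.53.

V* ≈ 49.5, P* ≈ 6.53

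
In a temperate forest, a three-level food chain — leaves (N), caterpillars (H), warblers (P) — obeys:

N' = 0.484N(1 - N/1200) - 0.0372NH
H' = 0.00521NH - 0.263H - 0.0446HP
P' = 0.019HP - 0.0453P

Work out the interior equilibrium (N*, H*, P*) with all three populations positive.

From dP/dt = 0: 0.019H* = 0.0453, so H* = 2.38.
From dN/dt = 0: 0.484(1 - N*/1200) = 0.0372·2.38, giving N* = 1200·(1 - 0.183) = 980.
From dH/dt = 0: 0.00521·980 - 0.263 = 0.0446P*, so P* = 4.84/0.0446 = 109.

N* ≈ 980, H* ≈ 2.38, P* ≈ 109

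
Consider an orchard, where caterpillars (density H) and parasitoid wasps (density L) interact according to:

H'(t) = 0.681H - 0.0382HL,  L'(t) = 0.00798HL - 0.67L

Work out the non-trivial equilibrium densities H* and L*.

Set dL/dt = 0 with L > 0: 0.00798H - 0.67 = 0, so H* = 0.67/0.00798 = 84.
Set dH/dt = 0 with H > 0: 0.681 - 0.0382L = 0, so L* = 0.681/0.0382 = 17.8.

H* ≈ 84, L* ≈ 17.8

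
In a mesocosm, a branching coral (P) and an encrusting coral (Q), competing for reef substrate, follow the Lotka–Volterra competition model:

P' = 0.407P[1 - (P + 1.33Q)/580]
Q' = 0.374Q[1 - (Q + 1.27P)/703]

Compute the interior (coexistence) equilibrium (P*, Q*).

P* ≈ 515, Q* ≈ 48.8

Setting both brackets to zero gives the nullclines P + 1.33Q = 580 and 1.27P + Q = 703.
Substituting Q = 703 - 1.27P into the first: P(1 - 1.33·1.27) = 580 - 1.33·703.
So P* = -355/-0.689 = 515, and then Q* = 703 - 1.27·515 = 48.8.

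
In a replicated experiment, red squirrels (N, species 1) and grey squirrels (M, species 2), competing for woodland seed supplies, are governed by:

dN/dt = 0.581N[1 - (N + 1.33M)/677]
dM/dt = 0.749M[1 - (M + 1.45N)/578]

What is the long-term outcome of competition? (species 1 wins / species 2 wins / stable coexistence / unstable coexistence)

unstable coexistence (outcome depends on initial conditions)

Compare the nullcline intercepts: K1/α12 = 677/1.33 = 509 < K2 = 578; K2/α21 = 578/1.45 = 399 < K1 = 677.
Since both are reversed, neither can invade when rare; the interior point is a saddle.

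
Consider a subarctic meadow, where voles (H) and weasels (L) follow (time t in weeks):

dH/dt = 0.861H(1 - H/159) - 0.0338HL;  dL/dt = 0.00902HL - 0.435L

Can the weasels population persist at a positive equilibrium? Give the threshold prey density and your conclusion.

Threshold H = 48.2; K > 48.2, so yes, the predator persists.

The predator equation gives dL/dt > 0 only when H > 0.435/0.00902 = 48.2.
Without the predator, H → K = 159. Since 159 > 48.2, the predator can invade and persist.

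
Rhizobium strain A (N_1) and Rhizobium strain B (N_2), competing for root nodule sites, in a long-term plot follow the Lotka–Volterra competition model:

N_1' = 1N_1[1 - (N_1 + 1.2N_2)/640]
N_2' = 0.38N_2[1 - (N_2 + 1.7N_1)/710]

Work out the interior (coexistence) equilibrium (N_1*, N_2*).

Setting both brackets to zero gives the nullclines N_1 + 1.2N_2 = 640 and 1.7N_1 + N_2 = 710.
Substituting N_2 = 710 - 1.7N_1 into the first: N_1(1 - 1.2·1.7) = 640 - 1.2·710.
So N_1* = -212/-1.04 = 204, and then N_2* = 710 - 1.7·204 = 363.

N_1* ≈ 204, N_2* ≈ 363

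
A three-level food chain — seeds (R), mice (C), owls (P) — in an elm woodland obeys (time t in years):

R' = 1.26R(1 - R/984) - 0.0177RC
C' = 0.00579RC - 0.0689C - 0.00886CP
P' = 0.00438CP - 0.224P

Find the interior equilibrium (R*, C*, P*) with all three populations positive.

From dP/dt = 0: 0.00438C* = 0.224, so C* = 51.1.
From dR/dt = 0: 1.26(1 - R*/984) = 0.0177·51.1, giving R* = 984·(1 - 0.718) = 277.
From dC/dt = 0: 0.00579·277 - 0.0689 = 0.00886P*, so P* = 1.54/0.00886 = 173.

R* ≈ 277, C* ≈ 51.1, P* ≈ 173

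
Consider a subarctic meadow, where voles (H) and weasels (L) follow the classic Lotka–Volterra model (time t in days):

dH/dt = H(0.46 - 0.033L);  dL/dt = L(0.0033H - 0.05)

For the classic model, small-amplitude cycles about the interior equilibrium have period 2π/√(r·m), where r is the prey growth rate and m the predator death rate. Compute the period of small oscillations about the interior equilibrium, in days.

T ≈ 41.4 days

Here r = 0.46 and m = 0.05, so r·m = 0.023.
ω = √0.023 = 0.152 per day, hence T = 2π/ω ≈ 41.4 days.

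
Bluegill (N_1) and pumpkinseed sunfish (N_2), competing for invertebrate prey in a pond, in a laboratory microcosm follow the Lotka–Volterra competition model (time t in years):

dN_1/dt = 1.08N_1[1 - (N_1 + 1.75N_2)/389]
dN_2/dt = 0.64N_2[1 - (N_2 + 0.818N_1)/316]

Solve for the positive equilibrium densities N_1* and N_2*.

Setting both brackets to zero gives the nullclines N_1 + 1.75N_2 = 389 and 0.818N_1 + N_2 = 316.
Substituting N_2 = 316 - 0.818N_1 into the first: N_1(1 - 1.75·0.818) = 389 - 1.75·316.
So N_1* = -164/-0.431 = 380, and then N_2* = 316 - 0.818·380 = 5.1.

N_1* ≈ 380, N_2* ≈ 5.1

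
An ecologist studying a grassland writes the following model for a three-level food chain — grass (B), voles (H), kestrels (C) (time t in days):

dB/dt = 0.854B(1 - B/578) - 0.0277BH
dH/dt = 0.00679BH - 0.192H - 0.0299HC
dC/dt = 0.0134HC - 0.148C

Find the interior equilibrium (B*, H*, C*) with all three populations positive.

From dC/dt = 0: 0.0134H* = 0.148, so H* = 11.
From dB/dt = 0: 0.854(1 - B*/578) = 0.0277·11, giving B* = 578·(1 - 0.358) = 371.
From dH/dt = 0: 0.00679·371 - 0.192 = 0.0299C*, so C* = 2.33/0.0299 = 77.8.

B* ≈ 371, H* ≈ 11, C* ≈ 77.8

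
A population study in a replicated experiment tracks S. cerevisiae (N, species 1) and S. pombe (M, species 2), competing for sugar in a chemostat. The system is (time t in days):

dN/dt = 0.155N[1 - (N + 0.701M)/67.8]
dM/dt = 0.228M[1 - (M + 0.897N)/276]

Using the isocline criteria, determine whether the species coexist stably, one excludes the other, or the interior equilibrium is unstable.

species 2 excludes species 1

Compare the nullcline intercepts: K1/α12 = 67.8/0.701 = 96.7 < K2 = 276; K2/α21 = 276/0.897 = 308 > K1 = 67.8.
Since the inequalities point opposite ways, species 2 can invade but species 1 cannot.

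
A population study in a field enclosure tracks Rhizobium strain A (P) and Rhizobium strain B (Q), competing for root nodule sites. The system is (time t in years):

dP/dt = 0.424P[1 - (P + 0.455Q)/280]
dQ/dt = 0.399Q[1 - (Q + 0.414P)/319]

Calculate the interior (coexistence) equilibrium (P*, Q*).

Setting both brackets to zero gives the nullclines P + 0.455Q = 280 and 0.414P + Q = 319.
Substituting Q = 319 - 0.414P into the first: P(1 - 0.455·0.414) = 280 - 0.455·319.
So P* = 135/0.812 = 166, and then Q* = 319 - 0.414·166 = 250.

P* ≈ 166, Q* ≈ 250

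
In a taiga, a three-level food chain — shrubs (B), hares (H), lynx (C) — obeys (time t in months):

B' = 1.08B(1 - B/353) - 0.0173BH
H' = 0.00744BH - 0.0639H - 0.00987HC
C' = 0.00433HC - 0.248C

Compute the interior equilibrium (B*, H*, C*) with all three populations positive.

B* ≈ 29.1, H* ≈ 57.3, C* ≈ 15.5

From dC/dt = 0: 0.00433H* = 0.248, so H* = 57.3.
From dB/dt = 0: 1.08(1 - B*/353) = 0.0173·57.3, giving B* = 353·(1 - 0.917) = 29.1.
From dH/dt = 0: 0.00744·29.1 - 0.0639 = 0.00987C*, so C* = 0.153/0.00987 = 15.5.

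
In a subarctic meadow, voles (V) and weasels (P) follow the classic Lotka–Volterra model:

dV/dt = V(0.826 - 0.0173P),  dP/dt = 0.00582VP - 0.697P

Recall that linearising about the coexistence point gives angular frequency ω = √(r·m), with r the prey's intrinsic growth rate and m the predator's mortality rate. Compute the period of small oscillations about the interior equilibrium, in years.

T ≈ 8.28 years

Here r = 0.826 and m = 0.697, so r·m = 0.576.
ω = √0.576 = 0.759 per year, hence T = 2π/ω ≈ 8.28 years.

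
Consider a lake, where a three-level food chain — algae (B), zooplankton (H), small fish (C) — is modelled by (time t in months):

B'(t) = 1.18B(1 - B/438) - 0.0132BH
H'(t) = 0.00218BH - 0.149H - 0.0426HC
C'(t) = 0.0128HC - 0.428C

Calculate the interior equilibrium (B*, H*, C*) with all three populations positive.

From dC/dt = 0: 0.0128H* = 0.428, so H* = 33.4.
From dB/dt = 0: 1.18(1 - B*/438) = 0.0132·33.4, giving B* = 438·(1 - 0.374) = 274.
From dH/dt = 0: 0.00218·274 - 0.149 = 0.0426C*, so C* = 0.449/0.0426 = 10.5.

B* ≈ 274, H* ≈ 33.4, C* ≈ 10.5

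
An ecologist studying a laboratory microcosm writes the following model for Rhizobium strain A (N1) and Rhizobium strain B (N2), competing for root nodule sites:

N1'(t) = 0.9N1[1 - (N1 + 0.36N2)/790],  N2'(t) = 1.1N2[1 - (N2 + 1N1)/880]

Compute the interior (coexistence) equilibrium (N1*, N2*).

Setting both brackets to zero gives the nullclines N1 + 0.36N2 = 790 and 1N1 + N2 = 880.
Substituting N2 = 880 - 1N1 into the first: N1(1 - 0.36·1) = 790 - 0.36·880.
So N1* = 473/0.64 = 739, and then N2* = 880 - 1·739 = 141.

N1* ≈ 739, N2* ≈ 141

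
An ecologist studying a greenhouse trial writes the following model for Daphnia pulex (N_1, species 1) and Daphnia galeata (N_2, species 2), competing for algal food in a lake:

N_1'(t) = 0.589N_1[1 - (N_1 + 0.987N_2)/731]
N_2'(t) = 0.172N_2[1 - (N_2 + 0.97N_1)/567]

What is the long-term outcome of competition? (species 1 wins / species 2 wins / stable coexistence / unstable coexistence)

species 1 excludes species 2

Compare the nullcline intercepts: K1/α12 = 731/0.987 = 741 > K2 = 567; K2/α21 = 567/0.97 = 585 < K1 = 731.
Since the inequalities point opposite ways, species 1 can invade but species 2 cannot.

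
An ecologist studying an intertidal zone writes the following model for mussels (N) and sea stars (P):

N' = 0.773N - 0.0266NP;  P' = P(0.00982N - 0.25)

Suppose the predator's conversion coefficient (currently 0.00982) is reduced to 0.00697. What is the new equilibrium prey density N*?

N* ≈ 35.9

At the interior fixed point, setting dP/dt = 0 with P > 0 fixes N* = (predator death rate)/(NP coefficient) — independent of the other coefficients.
With the change, N* = 0.25/0.00697 = 35.9; it rises from 25.5.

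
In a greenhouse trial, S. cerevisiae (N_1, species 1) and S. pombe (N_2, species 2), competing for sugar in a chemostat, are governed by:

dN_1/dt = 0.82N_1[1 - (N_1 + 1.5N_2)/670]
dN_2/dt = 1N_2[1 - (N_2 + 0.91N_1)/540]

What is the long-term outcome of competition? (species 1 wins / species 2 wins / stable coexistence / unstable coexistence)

unstable coexistence (outcome depends on initial conditions)

Compare the nullcline intercepts: K1/α12 = 670/1.5 = 447 < K2 = 540; K2/α21 = 540/0.91 = 593 < K1 = 670.
Since both are reversed, neither can invade when rare; the interior point is a saddle.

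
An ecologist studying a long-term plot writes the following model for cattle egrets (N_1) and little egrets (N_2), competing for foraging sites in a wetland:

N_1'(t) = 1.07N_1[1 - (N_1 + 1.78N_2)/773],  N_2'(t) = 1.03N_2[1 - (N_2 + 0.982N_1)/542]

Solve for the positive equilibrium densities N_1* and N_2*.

N_1* ≈ 256, N_2* ≈ 290

Setting both brackets to zero gives the nullclines N_1 + 1.78N_2 = 773 and 0.982N_1 + N_2 = 542.
Substituting N_2 = 542 - 0.982N_1 into the first: N_1(1 - 1.78·0.982) = 773 - 1.78·542.
So N_1* = -192/-0.748 = 256, and then N_2* = 542 - 0.982·256 = 290.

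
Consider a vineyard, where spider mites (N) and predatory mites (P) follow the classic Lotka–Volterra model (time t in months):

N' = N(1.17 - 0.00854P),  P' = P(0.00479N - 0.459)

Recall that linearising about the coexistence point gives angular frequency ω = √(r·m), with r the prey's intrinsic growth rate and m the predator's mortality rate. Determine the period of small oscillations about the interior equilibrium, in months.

Here r = 1.17 and m = 0.459, so r·m = 0.537.
ω = √0.537 = 0.733 per month, hence T = 2π/ω ≈ 8.57 months.

T ≈ 8.57 months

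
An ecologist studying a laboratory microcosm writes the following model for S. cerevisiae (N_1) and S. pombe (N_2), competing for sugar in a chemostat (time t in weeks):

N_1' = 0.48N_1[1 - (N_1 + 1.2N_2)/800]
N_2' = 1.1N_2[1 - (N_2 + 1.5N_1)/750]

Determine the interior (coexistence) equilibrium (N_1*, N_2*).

Setting both brackets to zero gives the nullclines N_1 + 1.2N_2 = 800 and 1.5N_1 + N_2 = 750.
Substituting N_2 = 750 - 1.5N_1 into the first: N_1(1 - 1.2·1.5) = 800 - 1.2·750.
So N_1* = -100/-0.8 = 125, and then N_2* = 750 - 1.5·125 = 563.

N_1* ≈ 125, N_2* ≈ 563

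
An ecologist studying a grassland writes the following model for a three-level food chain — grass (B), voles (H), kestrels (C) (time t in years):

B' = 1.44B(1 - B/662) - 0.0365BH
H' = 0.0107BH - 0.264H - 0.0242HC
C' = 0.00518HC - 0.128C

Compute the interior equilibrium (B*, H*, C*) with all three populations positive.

B* ≈ 247, H* ≈ 24.7, C* ≈ 98.5

From dC/dt = 0: 0.00518H* = 0.128, so H* = 24.7.
From dB/dt = 0: 1.44(1 - B*/662) = 0.0365·24.7, giving B* = 662·(1 - 0.626) = 247.
From dH/dt = 0: 0.0107·247 - 0.264 = 0.0242C*, so C* = 2.38/0.0242 = 98.5.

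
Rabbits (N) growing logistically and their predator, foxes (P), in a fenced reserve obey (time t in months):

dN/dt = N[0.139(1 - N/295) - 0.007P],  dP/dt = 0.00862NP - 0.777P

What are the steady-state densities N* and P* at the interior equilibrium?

N* ≈ 90.1, P* ≈ 13.8

From dP/dt = 0 with P > 0: 0.00862N* = 0.777, so N* = 90.1.
Substitute into dN/dt = 0: 0.139(1 - 90.1/295) = 0.007P*.
The bracket is 0.694, giving P* = 0.0965/0.007 = 13.8.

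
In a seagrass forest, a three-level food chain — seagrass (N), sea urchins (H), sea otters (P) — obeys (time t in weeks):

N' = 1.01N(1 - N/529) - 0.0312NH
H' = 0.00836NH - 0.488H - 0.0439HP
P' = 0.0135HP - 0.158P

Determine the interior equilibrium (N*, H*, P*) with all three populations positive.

From dP/dt = 0: 0.0135H* = 0.158, so H* = 11.7.
From dN/dt = 0: 1.01(1 - N*/529) = 0.0312·11.7, giving N* = 529·(1 - 0.362) = 338.
From dH/dt = 0: 0.00836·338 - 0.488 = 0.0439P*, so P* = 2.34/0.0439 = 53.2.

N* ≈ 338, H* ≈ 11.7, P* ≈ 53.2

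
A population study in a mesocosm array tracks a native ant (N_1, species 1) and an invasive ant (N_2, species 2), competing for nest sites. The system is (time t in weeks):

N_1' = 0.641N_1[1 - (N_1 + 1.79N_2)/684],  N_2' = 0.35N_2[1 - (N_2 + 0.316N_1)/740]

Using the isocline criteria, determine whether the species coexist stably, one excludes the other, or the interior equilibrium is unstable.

species 2 excludes species 1

Compare the nullcline intercepts: K1/α12 = 684/1.79 = 382 < K2 = 740; K2/α21 = 740/0.316 = 2340 > K1 = 684.
Since the inequalities point opposite ways, species 2 can invade but species 1 cannot.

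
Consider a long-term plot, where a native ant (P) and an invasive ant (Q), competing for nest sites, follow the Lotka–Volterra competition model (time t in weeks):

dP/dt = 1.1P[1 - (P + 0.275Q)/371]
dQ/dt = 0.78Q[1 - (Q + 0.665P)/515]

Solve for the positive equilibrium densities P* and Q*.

P* ≈ 281, Q* ≈ 328

Setting both brackets to zero gives the nullclines P + 0.275Q = 371 and 0.665P + Q = 515.
Substituting Q = 515 - 0.665P into the first: P(1 - 0.275·0.665) = 371 - 0.275·515.
So P* = 229/0.817 = 281, and then Q* = 515 - 0.665·281 = 328.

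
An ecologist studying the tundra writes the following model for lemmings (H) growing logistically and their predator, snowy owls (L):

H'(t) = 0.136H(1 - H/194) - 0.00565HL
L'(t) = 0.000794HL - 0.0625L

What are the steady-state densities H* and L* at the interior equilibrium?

From dL/dt = 0 with L > 0: 0.000794H* = 0.0625, so H* = 78.7.
Substitute into dH/dt = 0: 0.136(1 - 78.7/194) = 0.00565L*.
The bracket is 0.594, giving L* = 0.0808/0.00565 = 14.3.

H* ≈ 78.7, L* ≈ 14.3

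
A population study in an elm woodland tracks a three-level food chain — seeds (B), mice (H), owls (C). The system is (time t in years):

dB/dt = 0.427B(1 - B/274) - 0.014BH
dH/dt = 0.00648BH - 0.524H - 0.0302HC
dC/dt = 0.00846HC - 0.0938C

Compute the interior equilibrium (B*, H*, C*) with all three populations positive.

B* ≈ 174, H* ≈ 11.1, C* ≈ 20.1

From dC/dt = 0: 0.00846H* = 0.0938, so H* = 11.1.
From dB/dt = 0: 0.427(1 - B*/274) = 0.014·11.1, giving B* = 274·(1 - 0.364) = 174.
From dH/dt = 0: 0.00648·174 - 0.524 = 0.0302C*, so C* = 0.606/0.0302 = 20.1.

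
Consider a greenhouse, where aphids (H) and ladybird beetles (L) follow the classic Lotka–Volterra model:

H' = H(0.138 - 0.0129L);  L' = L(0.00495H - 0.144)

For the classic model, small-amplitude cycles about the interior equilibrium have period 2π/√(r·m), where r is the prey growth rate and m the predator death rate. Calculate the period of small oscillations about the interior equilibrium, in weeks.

T ≈ 44.6 weeks

Here r = 0.138 and m = 0.144, so r·m = 0.0199.
ω = √0.0199 = 0.141 per week, hence T = 2π/ω ≈ 44.6 weeks.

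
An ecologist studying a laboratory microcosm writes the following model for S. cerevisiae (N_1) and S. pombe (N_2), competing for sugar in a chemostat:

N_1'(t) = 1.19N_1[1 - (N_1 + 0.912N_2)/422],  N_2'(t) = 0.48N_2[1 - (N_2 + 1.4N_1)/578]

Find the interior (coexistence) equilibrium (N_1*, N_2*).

Setting both brackets to zero gives the nullclines N_1 + 0.912N_2 = 422 and 1.4N_1 + N_2 = 578.
Substituting N_2 = 578 - 1.4N_1 into the first: N_1(1 - 0.912·1.4) = 422 - 0.912·578.
So N_1* = -105/-0.277 = 380, and then N_2* = 578 - 1.4·380 = 46.2.

N_1* ≈ 380, N_2* ≈ 46.2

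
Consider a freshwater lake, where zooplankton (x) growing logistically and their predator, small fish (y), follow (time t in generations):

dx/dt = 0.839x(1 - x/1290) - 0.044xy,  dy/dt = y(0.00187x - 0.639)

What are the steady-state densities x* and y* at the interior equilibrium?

From dy/dt = 0 with y > 0: 0.00187x* = 0.639, so x* = 342.
Substitute into dx/dt = 0: 0.839(1 - 342/1290) = 0.044y*.
The bracket is 0.735, giving y* = 0.617/0.044 = 14.

x* ≈ 342, y* ≈ 14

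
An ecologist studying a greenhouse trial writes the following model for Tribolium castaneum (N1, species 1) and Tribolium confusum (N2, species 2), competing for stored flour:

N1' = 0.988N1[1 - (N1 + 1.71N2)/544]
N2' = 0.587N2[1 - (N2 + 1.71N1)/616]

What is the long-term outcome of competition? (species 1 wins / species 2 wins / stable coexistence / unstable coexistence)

Compare the nullcline intercepts: K1/α12 = 544/1.71 = 318 < K2 = 616; K2/α21 = 616/1.71 = 360 < K1 = 544.
Since both are reversed, neither can invade when rare; the interior point is a saddle.

unstable coexistence (outcome depends on initial conditions)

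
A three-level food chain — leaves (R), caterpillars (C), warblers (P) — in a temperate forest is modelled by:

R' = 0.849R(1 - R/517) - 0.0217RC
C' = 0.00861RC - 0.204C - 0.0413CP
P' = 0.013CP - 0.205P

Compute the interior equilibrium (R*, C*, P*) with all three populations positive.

From dP/dt = 0: 0.013C* = 0.205, so C* = 15.8.
From dR/dt = 0: 0.849(1 - R*/517) = 0.0217·15.8, giving R* = 517·(1 - 0.403) = 309.
From dC/dt = 0: 0.00861·309 - 0.204 = 0.0413P*, so P* = 2.45/0.0413 = 59.4.

R* ≈ 309, C* ≈ 15.8, P* ≈ 59.4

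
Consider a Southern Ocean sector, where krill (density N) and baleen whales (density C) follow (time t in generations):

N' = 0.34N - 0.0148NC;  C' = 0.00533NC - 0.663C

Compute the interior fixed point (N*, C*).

Set dC/dt = 0 with C > 0: 0.00533N - 0.663 = 0, so N* = 0.663/0.00533 = 124.
Set dN/dt = 0 with N > 0: 0.34 - 0.0148C = 0, so C* = 0.34/0.0148 = 23.

N* ≈ 124, C* ≈ 23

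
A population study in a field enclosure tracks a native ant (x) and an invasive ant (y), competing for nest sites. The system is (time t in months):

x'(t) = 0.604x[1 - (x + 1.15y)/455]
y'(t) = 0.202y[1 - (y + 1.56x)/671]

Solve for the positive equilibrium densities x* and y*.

Setting both brackets to zero gives the nullclines x + 1.15y = 455 and 1.56x + y = 671.
Substituting y = 671 - 1.56x into the first: x(1 - 1.15·1.56) = 455 - 1.15·671.
So x* = -317/-0.794 = 399, and then y* = 671 - 1.56·399 = 48.9.

x* ≈ 399, y* ≈ 48.9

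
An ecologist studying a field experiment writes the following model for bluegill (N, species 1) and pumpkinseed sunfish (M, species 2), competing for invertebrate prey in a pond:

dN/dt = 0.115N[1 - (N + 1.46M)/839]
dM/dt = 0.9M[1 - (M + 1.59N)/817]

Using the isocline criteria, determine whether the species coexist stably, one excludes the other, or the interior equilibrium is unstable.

Compare the nullcline intercepts: K1/α12 = 839/1.46 = 575 < K2 = 817; K2/α21 = 817/1.59 = 514 < K1 = 839.
Since both are reversed, neither can invade when rare; the interior point is a saddle.

unstable coexistence (outcome depends on initial conditions)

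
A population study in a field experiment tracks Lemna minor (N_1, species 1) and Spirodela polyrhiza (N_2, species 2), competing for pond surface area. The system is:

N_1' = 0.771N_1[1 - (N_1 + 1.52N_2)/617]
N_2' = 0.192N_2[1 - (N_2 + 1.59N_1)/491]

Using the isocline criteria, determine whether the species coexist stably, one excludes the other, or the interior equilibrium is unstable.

unstable coexistence (outcome depends on initial conditions)

Compare the nullcline intercepts: K1/α12 = 617/1.52 = 406 < K2 = 491; K2/α21 = 491/1.59 = 309 < K1 = 617.
Since both are reversed, neither can invade when rare; the interior point is a saddle.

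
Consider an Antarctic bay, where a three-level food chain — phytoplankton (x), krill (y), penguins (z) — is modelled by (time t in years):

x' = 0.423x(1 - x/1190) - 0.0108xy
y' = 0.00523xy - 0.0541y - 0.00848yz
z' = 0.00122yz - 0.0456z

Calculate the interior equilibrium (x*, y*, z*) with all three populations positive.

x* ≈ 54.4, y* ≈ 37.4, z* ≈ 27.2

From dz/dt = 0: 0.00122y* = 0.0456, so y* = 37.4.
From dx/dt = 0: 0.423(1 - x*/1190) = 0.0108·37.4, giving x* = 1190·(1 - 0.954) = 54.4.
From dy/dt = 0: 0.00523·54.4 - 0.0541 = 0.00848z*, so z* = 0.23/0.00848 = 27.2.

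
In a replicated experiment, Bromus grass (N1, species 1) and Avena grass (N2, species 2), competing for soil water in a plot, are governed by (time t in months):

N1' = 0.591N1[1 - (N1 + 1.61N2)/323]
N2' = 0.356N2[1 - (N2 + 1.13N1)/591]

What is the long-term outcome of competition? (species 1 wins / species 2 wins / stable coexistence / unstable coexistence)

Compare the nullcline intercepts: K1/α12 = 323/1.61 = 201 < K2 = 591; K2/α21 = 591/1.13 = 523 > K1 = 323.
Since the inequalities point opposite ways, species 2 can invade but species 1 cannot.

species 2 excludes species 1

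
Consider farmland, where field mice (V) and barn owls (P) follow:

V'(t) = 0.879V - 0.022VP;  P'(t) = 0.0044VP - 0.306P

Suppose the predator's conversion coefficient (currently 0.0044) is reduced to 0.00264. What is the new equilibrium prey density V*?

At the interior fixed point, setting dP/dt = 0 with P > 0 fixes V* = (predator death rate)/(VP coefficient) — independent of the other coefficients.
With the change, V* = 0.306/0.00264 = 116; it rises from 69.5.

V* ≈ 116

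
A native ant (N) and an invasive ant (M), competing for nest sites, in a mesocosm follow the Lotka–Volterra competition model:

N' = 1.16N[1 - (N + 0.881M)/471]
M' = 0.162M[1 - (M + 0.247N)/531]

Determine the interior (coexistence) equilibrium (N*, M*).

Setting both brackets to zero gives the nullclines N + 0.881M = 471 and 0.247N + M = 531.
Substituting M = 531 - 0.247N into the first: N(1 - 0.881·0.247) = 471 - 0.881·531.
So N* = 3.19/0.782 = 4.08, and then M* = 531 - 0.247·4.08 = 530.

N* ≈ 4.08, M* ≈ 530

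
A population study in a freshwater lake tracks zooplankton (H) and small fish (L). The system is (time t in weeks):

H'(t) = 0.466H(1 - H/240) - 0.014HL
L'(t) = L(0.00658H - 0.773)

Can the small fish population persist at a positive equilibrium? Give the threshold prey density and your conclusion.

Threshold H = 117; K > 117, so yes, the predator persists.

The predator equation gives dL/dt > 0 only when H > 0.773/0.00658 = 117.
Without the predator, H → K = 240. Since 240 > 117, the predator can invade and persist.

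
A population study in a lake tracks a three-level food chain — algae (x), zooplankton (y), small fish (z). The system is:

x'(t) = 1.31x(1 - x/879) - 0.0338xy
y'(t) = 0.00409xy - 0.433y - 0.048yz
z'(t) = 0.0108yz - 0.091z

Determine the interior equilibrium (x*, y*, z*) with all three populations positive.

From dz/dt = 0: 0.0108y* = 0.091, so y* = 8.43.
From dx/dt = 0: 1.31(1 - x*/879) = 0.0338·8.43, giving x* = 879·(1 - 0.217) = 688.
From dy/dt = 0: 0.00409·688 - 0.433 = 0.048z*, so z* = 2.38/0.048 = 49.6.

x* ≈ 688, y* ≈ 8.43, z* ≈ 49.6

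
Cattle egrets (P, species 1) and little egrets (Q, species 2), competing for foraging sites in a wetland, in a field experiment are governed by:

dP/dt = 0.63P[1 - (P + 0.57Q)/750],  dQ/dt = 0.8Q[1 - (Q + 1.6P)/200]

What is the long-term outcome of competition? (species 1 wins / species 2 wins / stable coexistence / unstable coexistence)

species 1 excludes species 2

Compare the nullcline intercepts: K1/α12 = 750/0.57 = 1320 > K2 = 200; K2/α21 = 200/1.6 = 125 < K1 = 750.
Since the inequalities point opposite ways, species 1 can invade but species 2 cannot.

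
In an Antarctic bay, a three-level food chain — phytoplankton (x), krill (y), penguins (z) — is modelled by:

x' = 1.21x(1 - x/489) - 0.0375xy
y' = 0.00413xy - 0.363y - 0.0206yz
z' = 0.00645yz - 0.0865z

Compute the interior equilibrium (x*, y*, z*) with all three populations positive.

From dz/dt = 0: 0.00645y* = 0.0865, so y* = 13.4.
From dx/dt = 0: 1.21(1 - x*/489) = 0.0375·13.4, giving x* = 489·(1 - 0.416) = 286.
From dy/dt = 0: 0.00413·286 - 0.363 = 0.0206z*, so z* = 0.817/0.0206 = 39.7.

x* ≈ 286, y* ≈ 13.4, z* ≈ 39.7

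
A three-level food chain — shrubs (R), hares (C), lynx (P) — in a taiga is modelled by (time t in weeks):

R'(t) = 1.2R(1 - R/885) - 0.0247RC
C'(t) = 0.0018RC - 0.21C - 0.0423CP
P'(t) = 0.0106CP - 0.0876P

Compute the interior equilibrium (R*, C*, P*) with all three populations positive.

From dP/dt = 0: 0.0106C* = 0.0876, so C* = 8.26.
From dR/dt = 0: 1.2(1 - R*/885) = 0.0247·8.26, giving R* = 885·(1 - 0.17) = 734.
From dC/dt = 0: 0.0018·734 - 0.21 = 0.0423P*, so P* = 1.11/0.0423 = 26.3.

R* ≈ 734, C* ≈ 8.26, P* ≈ 26.3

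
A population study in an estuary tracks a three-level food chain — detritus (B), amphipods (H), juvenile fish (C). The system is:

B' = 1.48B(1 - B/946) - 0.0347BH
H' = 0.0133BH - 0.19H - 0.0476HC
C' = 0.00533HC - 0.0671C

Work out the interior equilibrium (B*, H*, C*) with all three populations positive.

B* ≈ 667, H* ≈ 12.6, C* ≈ 182

From dC/dt = 0: 0.00533H* = 0.0671, so H* = 12.6.
From dB/dt = 0: 1.48(1 - B*/946) = 0.0347·12.6, giving B* = 946·(1 - 0.295) = 667.
From dH/dt = 0: 0.0133·667 - 0.19 = 0.0476C*, so C* = 8.68/0.0476 = 182.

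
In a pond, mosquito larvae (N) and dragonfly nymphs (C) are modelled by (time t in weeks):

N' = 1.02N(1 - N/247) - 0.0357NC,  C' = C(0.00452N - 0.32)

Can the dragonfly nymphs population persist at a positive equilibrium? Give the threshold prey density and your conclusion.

The predator equation gives dC/dt > 0 only when N > 0.32/0.00452 = 70.8.
Without the predator, N → K = 247. Since 247 > 70.8, the predator can invade and persist.

Threshold N = 70.8; K > 70.8, so yes, the predator persists.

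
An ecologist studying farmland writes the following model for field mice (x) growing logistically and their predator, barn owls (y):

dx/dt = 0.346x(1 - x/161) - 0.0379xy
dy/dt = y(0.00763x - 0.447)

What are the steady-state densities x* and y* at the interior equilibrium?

From dy/dt = 0 with y > 0: 0.00763x* = 0.447, so x* = 58.6.
Substitute into dx/dt = 0: 0.346(1 - 58.6/161) = 0.0379y*.
The bracket is 0.636, giving y* = 0.22/0.0379 = 5.81.

x* ≈ 58.6, y* ≈ 5.81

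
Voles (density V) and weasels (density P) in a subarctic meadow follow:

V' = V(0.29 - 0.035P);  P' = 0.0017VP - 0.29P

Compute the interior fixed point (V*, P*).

V* ≈ 171, P* ≈ 8.29

Set dP/dt = 0 with P > 0: 0.0017V - 0.29 = 0, so V* = 0.29/0.0017 = 171.
Set dV/dt = 0 with V > 0: 0.29 - 0.035P = 0, so P* = 0.29/0.035 = 8.29.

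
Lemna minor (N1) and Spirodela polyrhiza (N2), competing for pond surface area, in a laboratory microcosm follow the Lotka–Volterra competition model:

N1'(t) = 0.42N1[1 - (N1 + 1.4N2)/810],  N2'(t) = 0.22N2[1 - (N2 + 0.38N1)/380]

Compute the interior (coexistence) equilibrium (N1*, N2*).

N1* ≈ 594, N2* ≈ 154

Setting both brackets to zero gives the nullclines N1 + 1.4N2 = 810 and 0.38N1 + N2 = 380.
Substituting N2 = 380 - 0.38N1 into the first: N1(1 - 1.4·0.38) = 810 - 1.4·380.
So N1* = 278/0.468 = 594, and then N2* = 380 - 0.38·594 = 154.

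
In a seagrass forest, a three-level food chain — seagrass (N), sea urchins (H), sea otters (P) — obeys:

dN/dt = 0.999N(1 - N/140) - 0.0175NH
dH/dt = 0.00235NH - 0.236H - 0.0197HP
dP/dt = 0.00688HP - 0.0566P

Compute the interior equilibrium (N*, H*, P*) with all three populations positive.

From dP/dt = 0: 0.00688H* = 0.0566, so H* = 8.23.
From dN/dt = 0: 0.999(1 - N*/140) = 0.0175·8.23, giving N* = 140·(1 - 0.144) = 120.
From dH/dt = 0: 0.00235·120 - 0.236 = 0.0197P*, so P* = 0.0456/0.0197 = 2.31.

N* ≈ 120, H* ≈ 8.23, P* ≈ 2.31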